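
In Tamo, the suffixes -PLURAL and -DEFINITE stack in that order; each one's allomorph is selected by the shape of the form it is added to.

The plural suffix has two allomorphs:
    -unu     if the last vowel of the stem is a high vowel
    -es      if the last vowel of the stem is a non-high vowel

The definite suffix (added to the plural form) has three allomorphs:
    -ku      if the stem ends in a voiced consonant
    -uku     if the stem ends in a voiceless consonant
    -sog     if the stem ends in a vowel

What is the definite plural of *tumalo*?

tumaloesuku

*tumalo* — last vowel /o/ (a non-high vowel) → -es → *tumaloes*.
The plural form *tumaloes* — final sound /s/ (a voiceless consonant) → -uku → *tumaloesuku*.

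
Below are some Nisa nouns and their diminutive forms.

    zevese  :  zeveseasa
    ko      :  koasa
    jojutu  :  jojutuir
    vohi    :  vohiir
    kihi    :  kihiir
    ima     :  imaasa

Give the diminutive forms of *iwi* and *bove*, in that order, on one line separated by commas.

The suffix is conditioned by the last vowel: -ir when the last vowel of the stem is a high vowel (*jojutu*, *vohi*, *kihi*); -asa when the last vowel of the stem is a non-high vowel (*zevese*, *ko*, *ima*).
*iwi*: last vowel = /i/, a high vowel → -ir → *iwiir*.
*bove*: last vowel = /e/, a non-high vowel → -asa → *boveasa*.

iwiir, boveasa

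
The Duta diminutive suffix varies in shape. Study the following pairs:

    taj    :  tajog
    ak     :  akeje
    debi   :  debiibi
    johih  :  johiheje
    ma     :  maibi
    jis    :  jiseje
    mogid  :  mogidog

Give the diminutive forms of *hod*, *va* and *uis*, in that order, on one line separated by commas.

hodog, vaibi, uiseje

The pattern is voicing of the final sound: -eje when the stem ends in a voiceless consonant (*ak*, *johih*, *jis*); -og when the stem ends in a voiced consonant (*taj*, *mogid*); -ibi when the stem ends in a vowel (*debi*, *ma*).
*hod*: final sound = /d/, a voiced consonant → -og → *hodog*.
*va*: final sound = /a/, a vowel → -ibi → *vaibi*.
Since the final sound of *uis* is /s/ (a voiceless consonant), it takes -eje, giving *uiseje*.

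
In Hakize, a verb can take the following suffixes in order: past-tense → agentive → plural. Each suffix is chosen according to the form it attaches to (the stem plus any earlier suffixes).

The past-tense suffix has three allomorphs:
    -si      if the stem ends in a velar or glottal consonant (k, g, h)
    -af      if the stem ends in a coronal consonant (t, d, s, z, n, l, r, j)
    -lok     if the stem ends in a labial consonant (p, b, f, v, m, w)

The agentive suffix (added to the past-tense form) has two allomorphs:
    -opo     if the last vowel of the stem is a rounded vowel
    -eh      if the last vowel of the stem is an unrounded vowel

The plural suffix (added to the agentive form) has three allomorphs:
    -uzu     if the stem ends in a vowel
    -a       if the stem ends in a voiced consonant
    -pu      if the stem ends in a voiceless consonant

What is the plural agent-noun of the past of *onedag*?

*onedag* — final consonant /g/ (velar/glottal) → -si → *onedagsi*.
The past-tense form *onedagsi*: last vowel = /i/, an unrounded vowel → -eh → *onedagsieh*.
The final sound of the agentive form *onedagsieh* is /h/, which is a voiceless consonant, so the plural suffix is -pu, giving *onedagsiehpu*.

onedagsiehpu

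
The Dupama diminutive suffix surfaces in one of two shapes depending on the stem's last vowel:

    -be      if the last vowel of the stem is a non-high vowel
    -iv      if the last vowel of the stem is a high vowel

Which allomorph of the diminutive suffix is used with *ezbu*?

*ezbu* — last vowel /u/ (a high vowel) → -iv.

-iv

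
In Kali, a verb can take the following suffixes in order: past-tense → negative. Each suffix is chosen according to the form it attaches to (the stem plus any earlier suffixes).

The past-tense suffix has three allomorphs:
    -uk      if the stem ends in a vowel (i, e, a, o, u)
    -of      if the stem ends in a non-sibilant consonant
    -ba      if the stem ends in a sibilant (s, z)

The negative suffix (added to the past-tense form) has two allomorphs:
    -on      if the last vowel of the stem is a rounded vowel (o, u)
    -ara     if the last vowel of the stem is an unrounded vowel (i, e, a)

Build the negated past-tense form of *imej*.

*imej* — final sound /j/ (a non-sibilant consonant) → -of → *imejof*.
The last vowel of the past-tense form *imejof* is /o/, which is a rounded vowel, so the negative suffix is -on, giving *imejofon*.

imejofon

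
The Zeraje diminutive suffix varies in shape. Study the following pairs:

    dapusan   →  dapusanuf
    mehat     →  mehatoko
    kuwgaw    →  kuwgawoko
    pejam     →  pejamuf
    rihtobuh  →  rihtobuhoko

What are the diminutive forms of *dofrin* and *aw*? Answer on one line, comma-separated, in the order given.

Looking at the final consonant of each stem: -uf when the stem ends in a nasal (*dapusan*, *pejam*); -oko when the stem ends in a non-nasal consonant (*mehat*, *kuwgaw*, *rihtobuh*).
*dofrin*: final consonant = /n/, a nasal → -uf → *dofrinuf*.
The final consonant of *aw* is /w/, which is non-nasal, so the suffix is -oko, giving *awoko*.

dofrinuf, awoko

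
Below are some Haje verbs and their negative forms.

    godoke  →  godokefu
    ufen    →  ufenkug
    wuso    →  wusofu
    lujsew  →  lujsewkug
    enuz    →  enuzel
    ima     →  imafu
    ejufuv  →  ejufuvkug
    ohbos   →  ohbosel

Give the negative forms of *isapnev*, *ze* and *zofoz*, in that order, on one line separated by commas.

isapnevkug, zefu, zofozel

The alternation tracks the final sound of the stem — -el when the stem ends in a sibilant (*enuz*, *ohbos*); -kug when the stem ends in a non-sibilant consonant (*ufen*, *lujsew*, *ejufuv*); -fu when the stem ends in a vowel (*godoke*, *wuso*, *ima*).
*isapnev*: final sound = /v/, a non-sibilant consonant → -kug → *isapnevkug*.
The final sound of *ze* is /e/, which is a vowel, so the suffix is -fu, giving *zefu*.
*zofoz* — final sound /z/ (a sibilant) → -el → *zofozel*.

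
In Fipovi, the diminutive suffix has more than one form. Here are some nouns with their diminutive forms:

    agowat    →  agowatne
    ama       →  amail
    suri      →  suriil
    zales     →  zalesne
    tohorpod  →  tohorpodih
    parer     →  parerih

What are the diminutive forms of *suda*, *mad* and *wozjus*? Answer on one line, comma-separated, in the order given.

sudail, madih, wozjusne

The pattern is voicing of the final sound: -ne when the stem ends in a voiceless consonant (*agowat*, *zales*); -ih when the stem ends in a voiced consonant (*tohorpod*, *parer*); -il when the stem ends in a vowel (*ama*, *suri*).
The final sound of *suda* is /a/, which is a vowel, so the suffix is -il, giving *sudail*.
The final sound of *mad* is /d/, which is a voiced consonant, so the suffix is -ih, giving *madih*.
*wozjus*: final sound = /s/, a voiceless consonant → -ne → *wozjusne*.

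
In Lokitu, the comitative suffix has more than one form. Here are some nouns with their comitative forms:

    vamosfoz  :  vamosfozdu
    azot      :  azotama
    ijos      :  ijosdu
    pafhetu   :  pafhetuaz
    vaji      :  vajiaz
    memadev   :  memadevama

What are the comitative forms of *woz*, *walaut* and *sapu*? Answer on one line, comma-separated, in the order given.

Looking at the final sound of each stem: -du when the stem ends in a sibilant (*vamosfoz*, *ijos*); -ama when the stem ends in a non-sibilant consonant (*azot*, *memadev*); -az when the stem ends in a vowel (*pafhetu*, *vaji*).
Since the final sound of *woz* is /z/ (a sibilant), it takes -du, giving *wozdu*.
Since the final sound of *walaut* is /t/ (a non-sibilant consonant), it takes -ama, giving *walautama*.
The final sound of *sapu* is /u/, which is a vowel, so the suffix is -az, giving *sapuaz*.

wozdu, walautama, sapuaz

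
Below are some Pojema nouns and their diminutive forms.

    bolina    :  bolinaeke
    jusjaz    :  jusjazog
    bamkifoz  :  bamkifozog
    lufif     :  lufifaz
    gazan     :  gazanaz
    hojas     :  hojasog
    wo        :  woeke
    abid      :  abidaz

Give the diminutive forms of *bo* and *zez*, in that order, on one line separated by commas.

boeke, zezog

The alternation tracks the final sound of the stem — -og when the stem ends in a sibilant (*jusjaz*, *bamkifoz*, *hojas*); -az when the stem ends in a non-sibilant consonant (*lufif*, *gazan*, *abid*); -eke when the stem ends in a vowel (*bolina*, *wo*).
*bo* — final sound /o/ (a vowel) → -eke → *boeke*.
The final sound of *zez* is /z/, which is a sibilant, so the suffix is -og, giving *zezog*.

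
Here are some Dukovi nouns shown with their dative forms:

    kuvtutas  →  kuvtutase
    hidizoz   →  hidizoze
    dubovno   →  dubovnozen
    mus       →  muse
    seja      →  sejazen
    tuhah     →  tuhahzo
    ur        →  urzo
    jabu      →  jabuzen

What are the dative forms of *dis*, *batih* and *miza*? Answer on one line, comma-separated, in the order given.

dise, batihzo, mizazen

Looking at the final sound of each stem: -e when the stem ends in a sibilant (*kuvtutas*, *hidizoz*, *mus*); -zo when the stem ends in a non-sibilant consonant (*tuhah*, *ur*); -zen when the stem ends in a vowel (*dubovno*, *seja*, *jabu*).
Since the final sound of *dis* is /s/ (a sibilant), it takes -e, giving *dise*.
*batih* — final sound /h/ (a non-sibilant consonant) → -zo → *batihzo*.
*miza*: final sound = /a/, a vowel → -zen → *mizazen*.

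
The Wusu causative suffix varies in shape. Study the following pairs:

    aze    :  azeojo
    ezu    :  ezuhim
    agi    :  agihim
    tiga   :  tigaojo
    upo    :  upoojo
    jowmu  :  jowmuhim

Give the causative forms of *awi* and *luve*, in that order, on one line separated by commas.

awihim, luveojo

The suffix is conditioned by the last vowel: -him when the last vowel of the stem is a high vowel (*ezu*, *agi*, *jowmu*); -ojo when the last vowel of the stem is a non-high vowel (*aze*, *tiga*, *upo*).
The last vowel of *awi* is /i/, which is a high vowel, so the suffix is -him, giving *awihim*.
Since the last vowel of *luve* is /e/ (a non-high vowel), it takes -ojo, giving *luveojo*.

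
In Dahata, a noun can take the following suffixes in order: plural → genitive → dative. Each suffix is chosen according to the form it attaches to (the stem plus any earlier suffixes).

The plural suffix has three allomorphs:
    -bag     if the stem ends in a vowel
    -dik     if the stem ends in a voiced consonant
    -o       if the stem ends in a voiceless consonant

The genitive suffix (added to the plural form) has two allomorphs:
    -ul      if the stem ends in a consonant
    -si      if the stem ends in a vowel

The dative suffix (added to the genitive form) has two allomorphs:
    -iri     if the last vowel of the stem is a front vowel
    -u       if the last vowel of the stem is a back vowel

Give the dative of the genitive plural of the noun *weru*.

The final sound of *weru* is /u/, which is a vowel, so the plural suffix is -bag, giving *werubag*.
Since the final sound of the plural form *werubag* is /g/ (a consonant), it takes -ul, giving *werubagul*.
The genitive form *werubagul* — last vowel /u/ (a back vowel) → -u → *werubagulu*.

werubagulu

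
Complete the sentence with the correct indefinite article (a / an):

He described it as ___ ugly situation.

an

The indefinite article is chosen by the initial *sound* of the following word, not its spelling.
*ugly* begins with the sound /ʌ/ (u pronounced /ʌ/) — a vowel sound.
So the article is *an*: He described it as an ugly situation.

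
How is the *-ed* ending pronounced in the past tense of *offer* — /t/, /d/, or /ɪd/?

The stem *offer* ends in a voiced sound other than /d/.
The -ed suffix is realized as /ɪd/ after /t, d/; as /t/ after other voiceless consonants; and as /d/ after other voiced sounds.
So -ed on *offer* is pronounced /d/.

/d/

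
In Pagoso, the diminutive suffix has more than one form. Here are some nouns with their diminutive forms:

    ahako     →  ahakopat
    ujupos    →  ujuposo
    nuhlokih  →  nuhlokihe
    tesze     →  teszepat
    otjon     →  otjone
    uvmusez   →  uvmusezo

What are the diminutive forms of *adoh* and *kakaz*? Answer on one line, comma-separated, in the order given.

adohe, kakazo

Looking at the final sound of each stem: -o when the stem ends in a sibilant (*ujupos*, *uvmusez*); -e when the stem ends in a non-sibilant consonant (*nuhlokih*, *otjon*); -pat when the stem ends in a vowel (*ahako*, *tesze*).
*adoh*: final sound = /h/, a non-sibilant consonant → -e → *adohe*.
The final sound of *kakaz* is /z/, which is a sibilant, so the suffix is -o, giving *kakazo*.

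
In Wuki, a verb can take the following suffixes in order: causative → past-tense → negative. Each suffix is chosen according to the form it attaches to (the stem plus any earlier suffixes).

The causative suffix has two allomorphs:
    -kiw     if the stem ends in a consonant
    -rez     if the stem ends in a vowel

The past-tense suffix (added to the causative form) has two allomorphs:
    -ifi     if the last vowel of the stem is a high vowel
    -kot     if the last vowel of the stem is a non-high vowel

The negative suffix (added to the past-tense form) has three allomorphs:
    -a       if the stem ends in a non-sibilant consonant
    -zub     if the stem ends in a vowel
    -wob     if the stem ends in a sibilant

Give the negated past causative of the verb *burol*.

Since the final sound of *burol* is /l/ (a consonant), it takes -kiw, giving *burolkiw*.
The last vowel of the causative form *burolkiw* is /i/, which is a high vowel, so the past-tense suffix is -ifi, giving *burolkiwifi*.
Since the final sound of the past-tense form *burolkiwifi* is /i/ (a vowel), it takes -zub, giving *burolkiwifizub*.

burolkiwifizub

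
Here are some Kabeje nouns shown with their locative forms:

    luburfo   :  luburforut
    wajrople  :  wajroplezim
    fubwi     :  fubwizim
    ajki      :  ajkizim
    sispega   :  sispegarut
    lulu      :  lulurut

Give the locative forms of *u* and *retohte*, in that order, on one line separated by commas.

urut, retohtezim

The suffix is conditioned by the last vowel: -zim when the last vowel of the stem is a front vowel (*wajrople*, *fubwi*, *ajki*); -rut when the last vowel of the stem is a back vowel (*luburfo*, *sispega*, *lulu*).
The last vowel of *u* is /u/, which is a back vowel, so the suffix is -rut, giving *urut*.
*retohte*: last vowel = /e/, a front vowel → -zim → *retohtezim*.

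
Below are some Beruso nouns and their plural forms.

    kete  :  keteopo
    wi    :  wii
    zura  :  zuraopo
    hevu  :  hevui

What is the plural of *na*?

The pattern is height harmony: -i when the last vowel of the stem is a high vowel (*wi*, *hevu*); -opo when the last vowel of the stem is a non-high vowel (*kete*, *zura*).
*na* — last vowel /a/ (a non-high vowel) → -opo → *naopo*.

naopo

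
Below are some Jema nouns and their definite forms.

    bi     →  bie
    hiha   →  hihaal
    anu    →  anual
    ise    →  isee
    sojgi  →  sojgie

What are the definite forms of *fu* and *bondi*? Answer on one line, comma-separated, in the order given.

The suffix is conditioned by the last vowel: -e when the last vowel of the stem is a front vowel (*bi*, *ise*, *sojgi*); -al when the last vowel of the stem is a back vowel (*hiha*, *anu*).
The last vowel of *fu* is /u/, which is a back vowel, so the suffix is -al, giving *fual*.
*bondi* — last vowel /i/ (a front vowel) → -e → *bondie*.

fual, bondie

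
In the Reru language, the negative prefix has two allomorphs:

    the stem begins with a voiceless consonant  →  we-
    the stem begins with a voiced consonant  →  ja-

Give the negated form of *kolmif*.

Since the first consonant of *kolmif* is /k/ (voiceless), it takes we-, giving *wekolmif*.

wekolmif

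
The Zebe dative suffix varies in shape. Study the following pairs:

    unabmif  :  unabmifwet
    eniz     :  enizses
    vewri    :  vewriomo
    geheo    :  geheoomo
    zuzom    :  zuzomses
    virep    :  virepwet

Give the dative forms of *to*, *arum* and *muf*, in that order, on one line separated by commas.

The suffix is conditioned by the final sound: -wet when the stem ends in a voiceless consonant (*unabmif*, *virep*); -ses when the stem ends in a voiced consonant (*eniz*, *zuzom*); -omo when the stem ends in a vowel (*vewri*, *geheo*).
*to* — final sound /o/ (a vowel) → -omo → *toomo*.
The final sound of *arum* is /m/, which is a voiced consonant, so the suffix is -ses, giving *arumses*.
The final sound of *muf* is /f/, which is a voiceless consonant, so the suffix is -wet, giving *mufwet*.

toomo, arumses, mufwet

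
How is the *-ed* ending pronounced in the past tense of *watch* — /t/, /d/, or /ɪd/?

/t/

The stem *watch* ends in a voiceless consonant other than /t/.
The -ed suffix is realized as /ɪd/ after /t, d/; as /t/ after other voiceless consonants; and as /d/ after other voiced sounds.
So -ed on *watch* is pronounced /t/.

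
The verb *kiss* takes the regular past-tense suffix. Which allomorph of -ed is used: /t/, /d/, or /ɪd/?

/t/

The stem *kiss* ends in a voiceless consonant other than /t/.
The -ed suffix is realized as /ɪd/ after /t, d/; as /t/ after other voiceless consonants; and as /d/ after other voiced sounds.
So -ed on *kiss* is pronounced /t/.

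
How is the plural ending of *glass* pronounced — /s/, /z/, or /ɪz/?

The stem *glass* ends in a sibilant (/s, z, ʃ, ʒ, tʃ, dʒ/).
The plural suffix surfaces as /ɪz/ after sibilants, /s/ after other voiceless consonants, and /z/ after other voiced sounds.
So the plural -s on *glass* is pronounced /ɪz/.

/ɪz/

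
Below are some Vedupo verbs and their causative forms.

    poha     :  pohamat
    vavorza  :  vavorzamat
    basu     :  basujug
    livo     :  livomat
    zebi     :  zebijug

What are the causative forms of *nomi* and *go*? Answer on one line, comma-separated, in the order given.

The suffix is conditioned by the last vowel: -jug when the last vowel of the stem is a high vowel (*basu*, *zebi*); -mat when the last vowel of the stem is a non-high vowel (*poha*, *vavorza*, *livo*).
*nomi*: last vowel = /i/, a high vowel → -jug → *nomijug*.
*go*: last vowel = /o/, a non-high vowel → -mat → *gomat*.

nomijug, gomat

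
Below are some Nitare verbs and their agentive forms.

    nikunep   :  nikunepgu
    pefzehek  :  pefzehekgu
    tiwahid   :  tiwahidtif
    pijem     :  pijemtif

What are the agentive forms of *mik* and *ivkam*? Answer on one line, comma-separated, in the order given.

The pattern is voicing of the final consonant: -gu when the stem ends in a voiceless consonant (*nikunep*, *pefzehek*); -tif when the stem ends in a voiced consonant (*tiwahid*, *pijem*).
Since the final consonant of *mik* is /k/ (voiceless), it takes -gu, giving *mikgu*.
Since the final consonant of *ivkam* is /m/ (voiced), it takes -tif, giving *ivkamtif*.

mikgu, ivkamtif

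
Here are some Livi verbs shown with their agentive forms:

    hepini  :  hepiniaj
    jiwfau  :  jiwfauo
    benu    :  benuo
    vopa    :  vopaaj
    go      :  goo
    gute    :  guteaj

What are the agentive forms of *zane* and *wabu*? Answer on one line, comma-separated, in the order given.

The pattern is rounding harmony: -o when the last vowel of the stem is a rounded vowel (*jiwfau*, *benu*, *go*); -aj when the last vowel of the stem is an unrounded vowel (*hepini*, *vopa*, *gute*).
The last vowel of *zane* is /e/, which is an unrounded vowel, so the suffix is -aj, giving *zaneaj*.
The last vowel of *wabu* is /u/, which is a rounded vowel, so the suffix is -o, giving *wabuo*.

zaneaj, wabuo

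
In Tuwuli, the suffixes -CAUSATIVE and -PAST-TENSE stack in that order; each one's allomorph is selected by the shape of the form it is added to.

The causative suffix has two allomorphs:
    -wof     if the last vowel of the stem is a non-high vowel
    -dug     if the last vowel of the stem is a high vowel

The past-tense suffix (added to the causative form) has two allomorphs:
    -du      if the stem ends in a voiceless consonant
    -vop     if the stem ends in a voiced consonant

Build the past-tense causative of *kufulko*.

The last vowel of *kufulko* is /o/, which is a non-high vowel, so the causative suffix is -wof, giving *kufulkowof*.
Since the final consonant of the causative form *kufulkowof* is /f/ (voiceless), it takes -du, giving *kufulkowofdu*.

kufulkowofdu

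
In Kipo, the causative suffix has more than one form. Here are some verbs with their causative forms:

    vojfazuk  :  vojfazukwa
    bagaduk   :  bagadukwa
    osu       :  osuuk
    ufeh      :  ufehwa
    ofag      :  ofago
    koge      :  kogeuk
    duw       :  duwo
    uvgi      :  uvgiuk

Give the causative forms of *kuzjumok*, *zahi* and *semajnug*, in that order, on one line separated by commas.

The pattern is voicing of the final sound: -wa when the stem ends in a voiceless consonant (*vojfazuk*, *bagaduk*, *ufeh*); -o when the stem ends in a voiced consonant (*ofag*, *duw*); -uk when the stem ends in a vowel (*osu*, *koge*, *uvgi*).
Since the final sound of *kuzjumok* is /k/ (a voiceless consonant), it takes -wa, giving *kuzjumokwa*.
Since the final sound of *zahi* is /i/ (a vowel), it takes -uk, giving *zahiuk*.
Since the final sound of *semajnug* is /g/ (a voiced consonant), it takes -o, giving *semajnugo*.

kuzjumokwa, zahiuk, semajnugo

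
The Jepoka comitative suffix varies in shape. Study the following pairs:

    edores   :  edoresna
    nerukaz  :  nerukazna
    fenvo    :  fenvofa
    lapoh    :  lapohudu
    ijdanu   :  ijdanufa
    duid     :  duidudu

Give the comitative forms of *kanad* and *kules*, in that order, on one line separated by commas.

The alternation tracks the final sound of the stem — -na when the stem ends in a sibilant (*edores*, *nerukaz*); -udu when the stem ends in a non-sibilant consonant (*lapoh*, *duid*); -fa when the stem ends in a vowel (*fenvo*, *ijdanu*).
Since the final sound of *kanad* is /d/ (a non-sibilant consonant), it takes -udu, giving *kanadudu*.
*kules*: final sound = /s/, a sibilant → -na → *kulesna*.

kanadudu, kulesna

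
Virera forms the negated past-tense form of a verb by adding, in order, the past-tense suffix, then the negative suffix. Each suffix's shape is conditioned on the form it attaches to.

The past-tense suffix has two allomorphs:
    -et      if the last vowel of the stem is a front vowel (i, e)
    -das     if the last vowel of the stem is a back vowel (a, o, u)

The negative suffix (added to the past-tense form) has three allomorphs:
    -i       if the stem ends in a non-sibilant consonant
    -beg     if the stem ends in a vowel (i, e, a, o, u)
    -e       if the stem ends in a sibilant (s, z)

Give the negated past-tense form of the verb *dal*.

daldase

*dal* — last vowel /a/ (a back vowel) → -das → *daldas*.
Since the final sound of the past-tense form *daldas* is /s/ (a sibilant), it takes -e, giving *daldase*.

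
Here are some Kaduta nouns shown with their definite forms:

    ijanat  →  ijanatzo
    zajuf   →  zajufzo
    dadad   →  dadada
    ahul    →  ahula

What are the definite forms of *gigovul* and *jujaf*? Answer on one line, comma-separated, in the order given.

gigovula, jujafzo

The alternation tracks the final consonant of the stem — -zo when the stem ends in a voiceless consonant (*ijanat*, *zajuf*); -a when the stem ends in a voiced consonant (*dadad*, *ahul*).
Since the final consonant of *gigovul* is /l/ (voiced), it takes -a, giving *gigovula*.
*jujaf*: final consonant = /f/, voiceless → -zo → *jujafzo*.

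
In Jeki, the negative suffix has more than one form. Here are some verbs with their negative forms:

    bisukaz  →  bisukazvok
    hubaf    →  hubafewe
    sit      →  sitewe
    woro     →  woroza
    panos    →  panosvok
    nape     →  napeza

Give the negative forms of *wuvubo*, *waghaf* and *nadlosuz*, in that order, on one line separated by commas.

wuvuboza, waghafewe, nadlosuzvok

The pattern is sibilance of the final sound: -vok when the stem ends in a sibilant (*bisukaz*, *panos*); -ewe when the stem ends in a non-sibilant consonant (*hubaf*, *sit*); -za when the stem ends in a vowel (*woro*, *nape*).
Since the final sound of *wuvubo* is /o/ (a vowel), it takes -za, giving *wuvuboza*.
The final sound of *waghaf* is /f/, which is a non-sibilant consonant, so the suffix is -ewe, giving *waghafewe*.
*nadlosuz* — final sound /z/ (a sibilant) → -vok → *nadlosuzvok*.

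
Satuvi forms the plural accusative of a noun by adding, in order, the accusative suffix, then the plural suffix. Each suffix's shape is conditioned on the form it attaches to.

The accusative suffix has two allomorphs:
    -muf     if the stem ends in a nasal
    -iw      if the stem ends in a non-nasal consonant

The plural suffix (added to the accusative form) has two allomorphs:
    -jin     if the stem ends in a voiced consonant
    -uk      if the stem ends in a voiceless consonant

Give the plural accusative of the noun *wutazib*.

The final consonant of *wutazib* is /b/, which is non-nasal, so the accusative suffix is -iw, giving *wutazibiw*.
The accusative form *wutazibiw*: final consonant = /w/, voiced → -jin → *wutazibiwjin*.

wutazibiwjin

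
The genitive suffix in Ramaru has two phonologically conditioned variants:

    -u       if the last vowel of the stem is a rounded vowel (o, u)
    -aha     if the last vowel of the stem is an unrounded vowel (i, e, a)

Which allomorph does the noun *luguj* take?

*luguj* — last vowel /u/ (a rounded vowel) → -u.

-u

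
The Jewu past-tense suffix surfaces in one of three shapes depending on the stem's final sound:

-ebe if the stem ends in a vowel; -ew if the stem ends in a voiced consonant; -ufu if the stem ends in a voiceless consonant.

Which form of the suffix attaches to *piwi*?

*piwi* — final sound /i/ (a vowel) → -ebe.

-ebe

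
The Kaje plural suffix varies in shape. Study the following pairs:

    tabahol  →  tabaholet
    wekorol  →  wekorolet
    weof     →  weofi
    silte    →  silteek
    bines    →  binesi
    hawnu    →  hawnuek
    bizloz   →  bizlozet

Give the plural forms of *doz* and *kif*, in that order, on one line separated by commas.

dozet, kifi

The pattern is voicing of the final sound: -i when the stem ends in a voiceless consonant (*weof*, *bines*); -et when the stem ends in a voiced consonant (*tabahol*, *wekorol*, *bizloz*); -ek when the stem ends in a vowel (*silte*, *hawnu*).
*doz*: final sound = /z/, a voiced consonant → -et → *dozet*.
The final sound of *kif* is /f/, which is a voiceless consonant, so the suffix is -i, giving *kifi*.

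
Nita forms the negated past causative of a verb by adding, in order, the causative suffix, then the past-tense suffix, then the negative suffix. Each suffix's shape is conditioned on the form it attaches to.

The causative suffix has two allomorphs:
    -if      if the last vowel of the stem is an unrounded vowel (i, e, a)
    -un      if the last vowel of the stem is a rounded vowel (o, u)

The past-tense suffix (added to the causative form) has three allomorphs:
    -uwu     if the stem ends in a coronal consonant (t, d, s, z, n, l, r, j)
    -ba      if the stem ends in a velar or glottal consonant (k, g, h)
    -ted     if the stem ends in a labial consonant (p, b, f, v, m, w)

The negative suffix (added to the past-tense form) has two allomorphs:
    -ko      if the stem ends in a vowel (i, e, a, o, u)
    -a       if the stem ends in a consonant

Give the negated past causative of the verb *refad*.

*refad*: last vowel = /a/, an unrounded vowel → -if → *refadif*.
The causative form *refadif*: final consonant = /f/, labial → -ted → *refadifted*.
Since the final sound of the past-tense form *refadifted* is /d/ (a consonant), it takes -a, giving *refadifteda*.

refadifteda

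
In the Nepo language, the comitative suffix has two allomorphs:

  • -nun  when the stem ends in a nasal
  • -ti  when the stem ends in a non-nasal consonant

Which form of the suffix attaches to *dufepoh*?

-ti

*dufepoh*: final consonant = /h/, non-nasal → -ti.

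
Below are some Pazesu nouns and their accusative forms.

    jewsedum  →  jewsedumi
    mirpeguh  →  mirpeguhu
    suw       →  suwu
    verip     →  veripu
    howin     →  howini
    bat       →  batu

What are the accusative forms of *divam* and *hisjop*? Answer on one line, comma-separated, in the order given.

divami, hisjopu

The alternation tracks the final consonant of the stem — -i when the stem ends in a nasal (*jewsedum*, *howin*); -u when the stem ends in a non-nasal consonant (*mirpeguh*, *suw*, *verip*, *bat*).
*divam*: final consonant = /m/, a nasal → -i → *divami*.
Since the final consonant of *hisjop* is /p/ (non-nasal), it takes -u, giving *hisjopu*.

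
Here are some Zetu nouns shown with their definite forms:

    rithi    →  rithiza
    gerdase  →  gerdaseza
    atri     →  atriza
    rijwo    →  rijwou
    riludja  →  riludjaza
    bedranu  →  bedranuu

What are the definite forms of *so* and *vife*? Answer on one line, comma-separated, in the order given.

sou, vifeza

The pattern is rounding harmony: -u when the last vowel of the stem is a rounded vowel (*rijwo*, *bedranu*); -za when the last vowel of the stem is an unrounded vowel (*rithi*, *gerdase*, *atri*, *riludja*).
*so* — last vowel /o/ (a rounded vowel) → -u → *sou*.
Since the last vowel of *vife* is /e/ (an unrounded vowel), it takes -za, giving *vifeza*.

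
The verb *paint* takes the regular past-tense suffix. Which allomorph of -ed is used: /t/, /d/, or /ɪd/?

/ɪd/

The stem *paint* ends in /t/ or /d/.
The -ed suffix is realized as /ɪd/ after /t, d/; as /t/ after other voiceless consonants; and as /d/ after other voiced sounds.
So -ed on *paint* is pronounced /ɪd/.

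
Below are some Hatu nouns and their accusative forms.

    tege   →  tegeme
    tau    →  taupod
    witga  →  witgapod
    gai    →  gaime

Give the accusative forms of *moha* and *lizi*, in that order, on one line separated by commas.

The suffix is conditioned by the last vowel: -me when the last vowel of the stem is a front vowel (*tege*, *gai*); -pod when the last vowel of the stem is a back vowel (*tau*, *witga*).
The last vowel of *moha* is /a/, which is a back vowel, so the suffix is -pod, giving *mohapod*.
*lizi*: last vowel = /i/, a front vowel → -me → *lizime*.

mohapod, lizime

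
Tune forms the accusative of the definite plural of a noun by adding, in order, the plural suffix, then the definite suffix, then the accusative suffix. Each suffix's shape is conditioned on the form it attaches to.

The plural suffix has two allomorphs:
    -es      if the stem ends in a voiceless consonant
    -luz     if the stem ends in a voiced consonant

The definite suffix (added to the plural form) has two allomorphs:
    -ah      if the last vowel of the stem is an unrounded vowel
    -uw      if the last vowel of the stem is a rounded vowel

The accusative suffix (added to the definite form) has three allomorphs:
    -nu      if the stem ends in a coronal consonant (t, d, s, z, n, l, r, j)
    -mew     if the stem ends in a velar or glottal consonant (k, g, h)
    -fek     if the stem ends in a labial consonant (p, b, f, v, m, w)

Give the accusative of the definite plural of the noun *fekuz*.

fekuzluzuwfek

Since the final consonant of *fekuz* is /z/ (voiced), it takes -luz, giving *fekuzluz*.
Since the last vowel of the plural form *fekuzluz* is /u/ (a rounded vowel), it takes -uw, giving *fekuzluzuw*.
The final consonant of the definite form *fekuzluzuw* is /w/, which is labial, so the accusative suffix is -fek, giving *fekuzluzuwfek*.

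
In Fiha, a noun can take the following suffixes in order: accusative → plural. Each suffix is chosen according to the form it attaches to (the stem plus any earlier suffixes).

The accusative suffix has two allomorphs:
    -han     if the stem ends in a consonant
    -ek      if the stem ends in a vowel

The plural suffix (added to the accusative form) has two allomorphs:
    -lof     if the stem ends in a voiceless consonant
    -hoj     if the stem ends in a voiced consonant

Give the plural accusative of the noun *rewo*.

rewoeklof

The final sound of *rewo* is /o/, which is a vowel, so the accusative suffix is -ek, giving *rewoek*.
The accusative form *rewoek*: final consonant = /k/, voiceless → -lof → *rewoeklof*.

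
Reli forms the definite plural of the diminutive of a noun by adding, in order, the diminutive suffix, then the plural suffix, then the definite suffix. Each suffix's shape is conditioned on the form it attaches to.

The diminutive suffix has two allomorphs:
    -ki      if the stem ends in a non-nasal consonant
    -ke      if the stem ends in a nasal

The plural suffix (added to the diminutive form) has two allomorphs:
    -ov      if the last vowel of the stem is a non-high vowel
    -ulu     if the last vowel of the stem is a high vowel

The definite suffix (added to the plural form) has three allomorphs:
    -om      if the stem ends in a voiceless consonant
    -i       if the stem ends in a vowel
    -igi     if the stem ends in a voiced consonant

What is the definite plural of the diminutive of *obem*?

*obem*: final consonant = /m/, a nasal → -ke → *obemke*.
Since the last vowel of the diminutive form *obemke* is /e/ (a non-high vowel), it takes -ov, giving *obemkeov*.
The plural form *obemkeov*: final sound = /v/, a voiced consonant → -igi → *obemkeovigi*.

obemkeovigi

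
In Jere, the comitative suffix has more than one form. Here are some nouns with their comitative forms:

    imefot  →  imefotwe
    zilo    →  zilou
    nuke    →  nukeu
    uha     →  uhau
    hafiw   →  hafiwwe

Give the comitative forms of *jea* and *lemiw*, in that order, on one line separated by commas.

Looking at the final sound of each stem: -we when the stem ends in a consonant (*imefot*, *hafiw*); -u when the stem ends in a vowel (*zilo*, *nuke*, *uha*).
The final sound of *jea* is /a/, which is a vowel, so the suffix is -u, giving *jeau*.
The final sound of *lemiw* is /w/, which is a consonant, so the suffix is -we, giving *lemiwwe*.

jeau, lemiwwe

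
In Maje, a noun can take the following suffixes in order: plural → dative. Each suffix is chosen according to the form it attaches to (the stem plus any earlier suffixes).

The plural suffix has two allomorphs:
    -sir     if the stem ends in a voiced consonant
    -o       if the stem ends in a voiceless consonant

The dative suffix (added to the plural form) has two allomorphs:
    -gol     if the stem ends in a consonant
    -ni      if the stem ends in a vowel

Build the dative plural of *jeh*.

*jeh* — final consonant /h/ (voiceless) → -o → *jeho*.
Since the final sound of the plural form *jeho* is /o/ (a vowel), it takes -ni, giving *jehoni*.

jehoni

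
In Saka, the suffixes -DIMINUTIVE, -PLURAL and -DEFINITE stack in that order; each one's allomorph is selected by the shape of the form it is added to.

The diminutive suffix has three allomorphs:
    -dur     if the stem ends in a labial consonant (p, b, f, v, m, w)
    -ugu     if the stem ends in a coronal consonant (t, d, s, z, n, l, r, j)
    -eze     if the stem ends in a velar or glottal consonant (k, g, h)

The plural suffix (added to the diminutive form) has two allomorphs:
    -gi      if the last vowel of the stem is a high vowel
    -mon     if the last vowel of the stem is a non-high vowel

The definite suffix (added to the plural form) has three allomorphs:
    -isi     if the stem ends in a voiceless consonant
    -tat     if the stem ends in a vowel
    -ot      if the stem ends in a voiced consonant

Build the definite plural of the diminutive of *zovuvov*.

*zovuvov*: final consonant = /v/, labial → -dur → *zovuvovdur*.
The diminutive form *zovuvovdur* — last vowel /u/ (a high vowel) → -gi → *zovuvovdurgi*.
Since the final sound of the plural form *zovuvovdurgi* is /i/ (a vowel), it takes -tat, giving *zovuvovdurgitat*.

zovuvovdurgitat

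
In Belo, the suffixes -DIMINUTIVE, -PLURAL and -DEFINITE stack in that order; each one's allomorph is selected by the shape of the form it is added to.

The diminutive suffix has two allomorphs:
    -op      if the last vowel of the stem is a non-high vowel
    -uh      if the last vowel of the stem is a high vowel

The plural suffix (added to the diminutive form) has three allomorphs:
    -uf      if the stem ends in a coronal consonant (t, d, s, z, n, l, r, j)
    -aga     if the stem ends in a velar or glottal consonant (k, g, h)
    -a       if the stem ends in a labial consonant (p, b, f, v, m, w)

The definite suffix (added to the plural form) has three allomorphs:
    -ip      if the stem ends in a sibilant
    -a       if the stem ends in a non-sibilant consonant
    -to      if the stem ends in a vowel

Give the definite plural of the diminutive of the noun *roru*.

roruuhagato

*roru*: last vowel = /u/, a high vowel → -uh → *roruuh*.
Since the final consonant of the diminutive form *roruuh* is /h/ (velar/glottal), it takes -aga, giving *roruuhaga*.
The plural form *roruuhaga* — final sound /a/ (a vowel) → -to → *roruuhagato*.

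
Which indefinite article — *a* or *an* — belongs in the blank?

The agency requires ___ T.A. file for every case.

The indefinite article is chosen by the initial *sound* of the following word, not its spelling.
The initialism *T.A.* is read letter by letter; the first letter, T, is pronounced /tiː/, which begins with a consonant sound.
So the article is *a*: The agency requires a T.A. file for every case.

a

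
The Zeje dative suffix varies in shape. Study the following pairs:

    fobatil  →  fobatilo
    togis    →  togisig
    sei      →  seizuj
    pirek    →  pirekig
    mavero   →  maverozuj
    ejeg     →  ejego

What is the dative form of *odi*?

odizuj

The alternation tracks the final sound of the stem — -ig when the stem ends in a voiceless consonant (*togis*, *pirek*); -o when the stem ends in a voiced consonant (*fobatil*, *ejeg*); -zuj when the stem ends in a vowel (*sei*, *mavero*).
*odi* — final sound /i/ (a vowel) → -zuj → *odizuj*.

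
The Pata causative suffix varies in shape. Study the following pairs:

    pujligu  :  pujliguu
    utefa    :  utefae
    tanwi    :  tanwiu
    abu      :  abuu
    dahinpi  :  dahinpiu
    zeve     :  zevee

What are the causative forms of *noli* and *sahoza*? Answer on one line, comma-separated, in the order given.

The suffix is conditioned by the last vowel: -u when the last vowel of the stem is a high vowel (*pujligu*, *tanwi*, *abu*, *dahinpi*); -e when the last vowel of the stem is a non-high vowel (*utefa*, *zeve*).
*noli*: last vowel = /i/, a high vowel → -u → *noliu*.
*sahoza*: last vowel = /a/, a non-high vowel → -e → *sahozae*.

noliu, sahozae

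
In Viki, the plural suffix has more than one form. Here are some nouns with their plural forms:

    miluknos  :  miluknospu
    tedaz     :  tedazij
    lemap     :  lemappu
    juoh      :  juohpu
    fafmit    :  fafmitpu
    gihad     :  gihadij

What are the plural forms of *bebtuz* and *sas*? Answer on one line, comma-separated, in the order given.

bebtuzij, saspu

The suffix is conditioned by the final consonant: -pu when the stem ends in a voiceless consonant (*miluknos*, *lemap*, *juoh*, *fafmit*); -ij when the stem ends in a voiced consonant (*tedaz*, *gihad*).
*bebtuz*: final consonant = /z/, voiced → -ij → *bebtuzij*.
*sas*: final consonant = /s/, voiceless → -pu → *saspu*.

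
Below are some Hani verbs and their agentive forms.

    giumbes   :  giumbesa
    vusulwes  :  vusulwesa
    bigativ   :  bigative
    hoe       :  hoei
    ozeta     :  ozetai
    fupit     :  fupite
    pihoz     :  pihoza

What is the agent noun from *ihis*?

ihisa

The suffix is conditioned by the final sound: -a when the stem ends in a sibilant (*giumbes*, *vusulwes*, *pihoz*); -e when the stem ends in a non-sibilant consonant (*bigativ*, *fupit*); -i when the stem ends in a vowel (*hoe*, *ozeta*).
The final sound of *ihis* is /s/, which is a sibilant, so the suffix is -a, giving *ihisa*.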